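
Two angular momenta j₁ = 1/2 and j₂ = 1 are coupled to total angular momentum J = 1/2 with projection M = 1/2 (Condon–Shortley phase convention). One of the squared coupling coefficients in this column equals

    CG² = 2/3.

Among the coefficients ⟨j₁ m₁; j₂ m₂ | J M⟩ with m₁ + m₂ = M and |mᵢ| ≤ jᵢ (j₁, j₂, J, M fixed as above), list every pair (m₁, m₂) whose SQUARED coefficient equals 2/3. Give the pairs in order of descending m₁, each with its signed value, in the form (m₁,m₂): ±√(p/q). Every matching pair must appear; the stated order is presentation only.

(-1/2,1): −√(2/3)

Admissible pairs with m₁+m₂ = M = 1/2: (-1/2,1), (1/2,0)
  (m₁,m₂)=(1/2,0): CG² = 1/3, CG = +√(1/3)
  (m₁,m₂)=(-1/2,1): CG² = 2/3, CG = −√(2/3)   ← matches the target
Pairs with CG² = 2/3: (-1/2,1): −√(2/3)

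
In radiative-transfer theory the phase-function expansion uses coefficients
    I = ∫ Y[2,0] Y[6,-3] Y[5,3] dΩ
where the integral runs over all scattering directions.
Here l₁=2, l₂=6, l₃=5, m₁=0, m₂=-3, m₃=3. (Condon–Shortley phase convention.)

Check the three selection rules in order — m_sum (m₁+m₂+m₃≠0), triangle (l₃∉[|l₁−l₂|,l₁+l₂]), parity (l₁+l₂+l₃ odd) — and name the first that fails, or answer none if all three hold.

parity

Σmᵢ = 0  ✓
l₃∈[|l₁−l₂|,l₁+l₂]=[4,8], have l₃=5  ✓
Σlᵢ = 13 ⇒ odd  ✗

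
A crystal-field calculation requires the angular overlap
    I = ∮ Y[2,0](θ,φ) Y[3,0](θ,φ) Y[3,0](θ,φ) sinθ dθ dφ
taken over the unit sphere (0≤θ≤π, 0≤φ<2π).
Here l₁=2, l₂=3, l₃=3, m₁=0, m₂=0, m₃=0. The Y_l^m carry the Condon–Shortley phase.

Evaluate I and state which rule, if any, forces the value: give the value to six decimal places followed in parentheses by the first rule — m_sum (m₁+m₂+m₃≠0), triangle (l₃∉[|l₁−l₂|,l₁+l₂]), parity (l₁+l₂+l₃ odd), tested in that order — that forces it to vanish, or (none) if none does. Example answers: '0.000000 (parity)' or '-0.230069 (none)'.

Rules hold: Σm=0, L=8 even, 1≤3≤5.
N = 5·7·7 = 245
Δ = 2!·2!·4!/9! = 1/3780
Racah Σ t=0..2: t=0:+1/24 t=1:−1/4 t=2:+1/24 = -1/6
⇒ 3j(2 3 3; 0 0 0)² = 4/105, sgn +1
(m-triple is (0,0,0) — same symbol as above.)
4πI² = N·(3j₀)²·(3jₘ)² = 16/45
I = +1·√(0.355556/4π) = 0.16820883
No selection rule forces the value: the integral is nonzero (none).

0.168209 (none)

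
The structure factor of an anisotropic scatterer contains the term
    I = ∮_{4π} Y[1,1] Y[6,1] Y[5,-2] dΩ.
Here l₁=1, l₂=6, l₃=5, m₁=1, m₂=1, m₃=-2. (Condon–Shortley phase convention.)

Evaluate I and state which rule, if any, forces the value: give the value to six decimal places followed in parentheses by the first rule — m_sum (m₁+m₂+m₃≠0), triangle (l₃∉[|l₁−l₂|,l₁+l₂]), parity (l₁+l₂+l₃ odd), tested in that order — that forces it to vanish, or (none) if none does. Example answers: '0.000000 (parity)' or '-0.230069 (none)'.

Checks pass: Σm=0; 12 even; l₃=5∈[5,7].
(2·1+1)(2·6+1)(2·5+1) = 429
Δ: 2! 0! 10! / 13! → 1/858
sum: t=1:−1/14400 = -1/14400
3j²(1 6 5; 0 0 0) = Δ·Π!·Σ² = 6/143  (sign +1)
sum: t=0:+1/60480 = 1/60480
3j²(1 6 5; 1 1 -2) = Δ·Π!·Σ² = 5/429  (sign -1)
combine: 4πI² = 429·6/143·5/429 = 30/143
take √, sign -1: I = -0.12920749
No selection rule forces the value: the integral is nonzero (none).

-0.129207 (none)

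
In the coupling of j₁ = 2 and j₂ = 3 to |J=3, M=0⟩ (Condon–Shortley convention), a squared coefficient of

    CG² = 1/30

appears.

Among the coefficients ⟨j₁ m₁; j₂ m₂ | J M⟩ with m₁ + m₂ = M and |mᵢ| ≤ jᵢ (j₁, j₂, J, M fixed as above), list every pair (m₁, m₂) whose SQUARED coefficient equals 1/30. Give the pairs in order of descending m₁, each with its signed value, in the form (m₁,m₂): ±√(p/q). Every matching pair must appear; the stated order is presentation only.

(1,-1): +√(1/30); (-1,1): +√(1/30)

Admissible pairs with m₁+m₂ = M = 0: (-2,2), (-1,1), (0,0), (1,-1), (2,-2)
  (m₁,m₂)=(2,-2): CG² = 1/3, CG = +√(1/3)
  (m₁,m₂)=(1,-1): CG² = 1/30, CG = +√(1/30)   ← matches the target
  (m₁,m₂)=(0,0): CG² = 4/15, CG = −√(4/15)
  (m₁,m₂)=(-1,1): CG² = 1/30, CG = +√(1/30)   ← matches the target
  (m₁,m₂)=(-2,2): CG² = 1/3, CG = +√(1/3)
Pairs with CG² = 1/30: (1,-1): +√(1/30); (-1,1): +√(1/30)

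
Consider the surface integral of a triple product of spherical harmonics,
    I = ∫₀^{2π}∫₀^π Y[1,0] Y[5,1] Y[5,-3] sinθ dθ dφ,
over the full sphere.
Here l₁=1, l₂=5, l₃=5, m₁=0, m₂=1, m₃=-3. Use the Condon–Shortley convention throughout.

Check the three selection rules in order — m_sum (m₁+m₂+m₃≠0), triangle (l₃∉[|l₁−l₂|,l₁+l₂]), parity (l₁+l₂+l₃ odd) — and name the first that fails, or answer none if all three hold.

m_sum

azimuthal sum: 0 + 1 − 3 = -2  ✗
4 ≤ 5 ≤ 6 (triangle on l)
L = 1 + 5 + 5 = 11 (odd)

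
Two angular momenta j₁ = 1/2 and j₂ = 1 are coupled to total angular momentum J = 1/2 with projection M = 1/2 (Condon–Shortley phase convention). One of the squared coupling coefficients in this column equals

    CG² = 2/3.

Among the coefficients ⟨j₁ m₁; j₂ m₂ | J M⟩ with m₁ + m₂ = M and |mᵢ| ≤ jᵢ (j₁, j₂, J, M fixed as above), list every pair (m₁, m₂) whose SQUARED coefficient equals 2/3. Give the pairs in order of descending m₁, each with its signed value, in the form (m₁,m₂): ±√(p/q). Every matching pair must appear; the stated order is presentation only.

Admissible pairs with m₁+m₂ = M = 1/2: (-1/2,1), (1/2,0)
  (m₁,m₂)=(1/2,0): CG² = 1/3, CG = +√(1/3)
  (m₁,m₂)=(-1/2,1): CG² = 2/3, CG = −√(2/3)   ← matches the target
Pairs with CG² = 2/3: (-1/2,1): −√(2/3)

(-1/2,1): −√(2/3)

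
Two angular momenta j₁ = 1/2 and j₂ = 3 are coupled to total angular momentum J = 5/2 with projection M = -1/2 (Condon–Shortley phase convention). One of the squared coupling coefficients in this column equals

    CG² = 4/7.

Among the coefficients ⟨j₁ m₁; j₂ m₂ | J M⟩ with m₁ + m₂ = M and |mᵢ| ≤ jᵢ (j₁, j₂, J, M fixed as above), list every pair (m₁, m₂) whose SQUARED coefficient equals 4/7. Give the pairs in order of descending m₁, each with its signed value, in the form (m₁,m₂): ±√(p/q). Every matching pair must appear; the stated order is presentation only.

(1/2,-1): +√(4/7)

Admissible pairs with m₁+m₂ = M = -1/2: (-1/2,0), (1/2,-1)
  (m₁,m₂)=(1/2,-1): CG² = 4/7, CG = +√(4/7)   ← matches the target
  (m₁,m₂)=(-1/2,0): CG² = 3/7, CG = −√(3/7)
Pairs with CG² = 4/7: (1/2,-1): +√(4/7)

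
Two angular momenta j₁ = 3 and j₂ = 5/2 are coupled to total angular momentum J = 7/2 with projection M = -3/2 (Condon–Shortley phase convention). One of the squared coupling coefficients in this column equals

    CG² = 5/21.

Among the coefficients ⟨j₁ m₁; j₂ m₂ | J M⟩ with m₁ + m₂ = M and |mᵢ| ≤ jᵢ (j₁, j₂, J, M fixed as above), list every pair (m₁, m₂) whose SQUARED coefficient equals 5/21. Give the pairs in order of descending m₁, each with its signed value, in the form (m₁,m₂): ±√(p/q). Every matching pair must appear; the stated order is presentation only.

Admissible pairs with m₁+m₂ = M = -3/2: (-3,3/2), (-2,1/2), (-1,-1/2), (0,-3/2), (1,-5/2)
  (m₁,m₂)=(1,-5/2): CG² = 8/21, CG = +√(8/21)
  (m₁,m₂)=(0,-3/2): CG² = 0/1, CG = 0
  (m₁,m₂)=(-1,-1/2): CG² = 5/21, CG = −√(5/21)   ← matches the target
  (m₁,m₂)=(-2,1/2): CG² = 2/21, CG = +√(2/21)
  (m₁,m₂)=(-3,3/2): CG² = 2/7, CG = +√(2/7)
Pairs with CG² = 5/21: (-1,-1/2): −√(5/21)

(-1,-1/2): −√(5/21)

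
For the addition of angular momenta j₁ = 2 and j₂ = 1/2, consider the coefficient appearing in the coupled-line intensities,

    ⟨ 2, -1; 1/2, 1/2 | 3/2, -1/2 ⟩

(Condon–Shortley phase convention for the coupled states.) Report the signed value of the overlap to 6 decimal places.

√[4·1!3!0!/5! · 1!3!1!0!1!2!] = √(12/5)
  +(−1)^1/∏(1,0,2,0,1,0)! = -1/2  (running -1/2)
⟨..|..⟩ = √(12/5)·(-1/2) = -0.774597

−√(3/5) ≈ -0.774597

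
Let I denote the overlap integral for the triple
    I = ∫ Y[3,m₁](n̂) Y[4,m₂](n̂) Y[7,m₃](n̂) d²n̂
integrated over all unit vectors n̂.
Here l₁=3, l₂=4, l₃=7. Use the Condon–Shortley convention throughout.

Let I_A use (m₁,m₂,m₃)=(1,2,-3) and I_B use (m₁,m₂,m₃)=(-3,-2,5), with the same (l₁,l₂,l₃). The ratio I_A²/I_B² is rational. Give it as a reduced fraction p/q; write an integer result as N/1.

l's match ⇒ only the (l;m) 3-j factors differ between A and B.
A: triangle coeff Δ(3,4,7) = 1/45045; Σ_t [0,0]: t=0:+1/69120 = 1/69120; (3j)²=4/143 [(3 4 7; 1 2 -3)], sign=+1
B: triangle coeff Δ(3,4,7) = 1/45045; Σ_t [0,0]: t=0:+1/1036800 = 1/1036800; (3j)²=4/195 [(3 4 7; -3 -2 5)], sign=+1
I_A²/I_B² = (4/143)/(4/195) = 15/11

15/11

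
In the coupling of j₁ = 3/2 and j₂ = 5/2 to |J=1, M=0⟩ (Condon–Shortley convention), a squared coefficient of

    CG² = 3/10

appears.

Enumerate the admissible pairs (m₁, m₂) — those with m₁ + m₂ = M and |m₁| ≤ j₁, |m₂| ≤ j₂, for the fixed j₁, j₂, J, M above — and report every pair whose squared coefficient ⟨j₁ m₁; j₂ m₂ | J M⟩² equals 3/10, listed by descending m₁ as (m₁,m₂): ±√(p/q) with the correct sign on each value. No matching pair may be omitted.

Admissible pairs with m₁+m₂ = M = 0: (-3/2,3/2), (-1/2,1/2), (1/2,-1/2), (3/2,-3/2)
  (m₁,m₂)=(3/2,-3/2): CG² = 1/5, CG = +√(1/5)
  (m₁,m₂)=(1/2,-1/2): CG² = 3/10, CG = −√(3/10)   ← matches the target
  (m₁,m₂)=(-1/2,1/2): CG² = 3/10, CG = +√(3/10)   ← matches the target
  (m₁,m₂)=(-3/2,3/2): CG² = 1/5, CG = −√(1/5)
Pairs with CG² = 3/10: (1/2,-1/2): −√(3/10); (-1/2,1/2): +√(3/10)

(1/2,-1/2): −√(3/10); (-1/2,1/2): +√(3/10)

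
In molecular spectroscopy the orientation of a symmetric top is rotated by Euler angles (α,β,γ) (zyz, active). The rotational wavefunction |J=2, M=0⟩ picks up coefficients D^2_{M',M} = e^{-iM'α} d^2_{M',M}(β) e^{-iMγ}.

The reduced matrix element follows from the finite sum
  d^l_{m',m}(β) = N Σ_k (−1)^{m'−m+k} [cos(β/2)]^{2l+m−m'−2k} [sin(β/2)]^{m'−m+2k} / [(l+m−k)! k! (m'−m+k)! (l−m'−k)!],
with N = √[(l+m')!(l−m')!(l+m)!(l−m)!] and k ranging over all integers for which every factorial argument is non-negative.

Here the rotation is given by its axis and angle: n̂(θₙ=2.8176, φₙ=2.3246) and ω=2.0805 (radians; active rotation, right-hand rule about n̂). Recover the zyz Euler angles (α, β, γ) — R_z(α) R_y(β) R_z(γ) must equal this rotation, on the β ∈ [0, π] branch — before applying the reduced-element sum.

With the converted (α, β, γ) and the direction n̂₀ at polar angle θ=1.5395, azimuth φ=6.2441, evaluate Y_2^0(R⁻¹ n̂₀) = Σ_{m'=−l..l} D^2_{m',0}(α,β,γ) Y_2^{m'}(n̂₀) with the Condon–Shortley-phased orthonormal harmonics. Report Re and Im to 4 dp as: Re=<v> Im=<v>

Axis–angle → zyz. n̂ = (sinθₙcosφₙ, sinθₙsinφₙ, cosθₙ) = (-0.217887, +0.232109, -0.947972), ω = 2.0805.
R = I cosω + sinω [n̂]ₓ + (1−cosω) n̂n̂ᵀ gives
  R = [-0.417280, +0.752225, +0.509936; -0.902724, -0.407758, -0.137200; +0.104725, -0.517582, +0.849201]
β = atan2(√(R₁₃²+R₂₃²), R₃₃) = 0.556327; α = atan2(R₂₃, R₁₃) mod 2π = 6.020356; γ = atan2(R₃₂, −R₃₁) mod 2π = 4.512749
Need the full column D^2_{m',0} for m'=−2..2 at α=6.0204, β=0.5563, γ=4.5127.
cos(β/2)=0.961561, sin(β/2)=0.274590
d^2_{-2,0}: single k=2 term ⇒ +0.170765;  D = +0.147711-0.085687i
d^2_{-1,0}: k∈[1..2] ⇒ +0.597987 -0.048765 = +0.549222;  D = +0.530361-0.142695i
d^2_{0,0}: k∈[0..2] ⇒ +0.854886 -0.278858 +0.005685 = +0.581712;  D = +0.581712+0.000000i
d^2_{1,0}: k∈[0..1] ⇒ -0.597987 +0.048765 = -0.549222;  D = -0.530361-0.142695i
d^2_{2,0}: single k=0 term ⇒ +0.170765;  D = +0.147711+0.085687i
Y_2^{m'}(θ=1.5395,φ=6.2441) and Σ D·Y over m':
  (+0.1477-0.0857i)·(+0.3847+0.0301i)  (+0.5304-0.1427i)·(+0.0241+0.0009i)  (+0.5817+0.0000i)·(-0.3145+0.0000i)  (-0.5304-0.1427i)·(-0.0241+0.0009i)  (+0.1477+0.0857i)·(+0.3847-0.0301i)
Y_2^0(R⁻¹ n̂) = -0.038231+0.000000i

Re=-0.0382 Im=0.0000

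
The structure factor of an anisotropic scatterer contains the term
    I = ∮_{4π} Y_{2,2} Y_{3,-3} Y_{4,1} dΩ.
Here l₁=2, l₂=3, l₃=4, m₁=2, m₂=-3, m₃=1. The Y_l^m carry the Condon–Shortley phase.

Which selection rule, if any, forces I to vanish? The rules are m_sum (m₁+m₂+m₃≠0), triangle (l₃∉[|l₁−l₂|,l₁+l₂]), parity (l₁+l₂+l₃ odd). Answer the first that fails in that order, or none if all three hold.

parity

m₁+m₂+m₃ = 2 − 3 + 1 = 0  ✓
triangle: |2−3|=1 ≤ l₃=4 ≤ 2+3=5  ✓
parity: l₁+l₂+l₃ = 9 is odd  ✗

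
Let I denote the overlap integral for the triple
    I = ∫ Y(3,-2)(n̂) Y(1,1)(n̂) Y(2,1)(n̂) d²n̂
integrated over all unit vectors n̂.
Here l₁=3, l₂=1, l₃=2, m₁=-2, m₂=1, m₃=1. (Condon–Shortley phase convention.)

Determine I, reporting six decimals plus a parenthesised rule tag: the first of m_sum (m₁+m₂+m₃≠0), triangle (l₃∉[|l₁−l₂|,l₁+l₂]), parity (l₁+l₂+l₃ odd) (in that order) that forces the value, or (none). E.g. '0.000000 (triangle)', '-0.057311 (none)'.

0.261169 (none)

m-sum 0 ✓  L=6 even ✓  2≤2≤4 ✓
Π(2lᵢ+1) = 7×3×5 = 105
triangle coeff Δ(3,1,2) = 1/105
Σ_t [1,1]: t=1:−1/4 = -1/4
(3j)²=3/35 [(3 1 2; 0 0 0)], sign=-1
Σ_t [2,2]: t=2:+1/12 = 1/12
(3j)²=2/21 [(3 1 2; -2 1 1)], sign=-1
⇒ 4πI² = 6/7
I = (+1)√(6/7/(4π)) = 0.26116903
No selection rule forces the value: the integral is nonzero (none).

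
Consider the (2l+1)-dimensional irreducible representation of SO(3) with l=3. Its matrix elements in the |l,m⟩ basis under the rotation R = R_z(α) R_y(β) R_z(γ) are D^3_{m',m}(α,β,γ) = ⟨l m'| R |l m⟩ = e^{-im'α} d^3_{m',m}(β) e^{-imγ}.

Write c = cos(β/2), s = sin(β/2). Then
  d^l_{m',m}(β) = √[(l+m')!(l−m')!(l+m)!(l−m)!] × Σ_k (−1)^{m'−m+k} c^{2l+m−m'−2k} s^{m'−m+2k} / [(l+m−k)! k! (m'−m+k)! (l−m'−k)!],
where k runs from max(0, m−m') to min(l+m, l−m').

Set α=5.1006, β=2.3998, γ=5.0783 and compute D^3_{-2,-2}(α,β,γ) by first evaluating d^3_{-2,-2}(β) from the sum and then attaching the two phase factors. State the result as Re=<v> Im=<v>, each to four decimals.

Re=-0.0045 Im=-0.0725

First d^3_{-2,-2}(β=2.3998), then the phase factors e^{-i(-2)α} and e^{-i(-2)γ}:
c=cos(2.399800/2)=0.362451, s=sin(2.399800/2)=0.932003; N=√[1·120·1·120]=120.000000
The bounds max(0,m−m')=0 and min(l+m,l−m')=1 give 2 terms
  k=0: (−1)^0·120.0000/(120)·0.3625^6·0.9320^0 = +0.002267
  k=1: (−1)^1·120.0000/(24)·0.3625^4·0.9320^2 = -0.074955
d^3_{-2,-2}(2.3998) = +0.002267 -0.074955 = -0.072688
Attach z-rotation phases: D = e^{-i(-2)(5.1006)}·(-0.072688)·e^{-i(-2)(5.0783)} = -0.004544-0.072546i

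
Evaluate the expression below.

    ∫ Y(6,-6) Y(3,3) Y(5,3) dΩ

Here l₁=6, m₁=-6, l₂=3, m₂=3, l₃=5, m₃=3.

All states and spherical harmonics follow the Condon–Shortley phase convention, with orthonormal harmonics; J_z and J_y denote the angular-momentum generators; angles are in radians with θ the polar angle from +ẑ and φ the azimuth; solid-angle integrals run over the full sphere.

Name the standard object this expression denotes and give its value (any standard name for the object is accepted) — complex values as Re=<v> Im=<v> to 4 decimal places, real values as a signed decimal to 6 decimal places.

Gaunt coefficient, -0.119512

This is a Gaunt coefficient — the integral of a triple product of spherical harmonics over the sphere.
Rules hold: Σm=0, L=14 even, 3≤5≤9.
N = 13·7·11 = 1001
Δ = 4!·8!·2!/15! = 1/675675
Racah Σ t=1..3: t=1:−1/8640 t=2:+1/2304 t=3:−1/8640 = 7/34560
⇒ 3j(6 3 5; 0 0 0)² = 7/429, sgn -1
Racah Σ t=4..4: t=4:+1/1935360 = 1/1935360
⇒ 3j(6 3 5; -6 3 3)² = 1/91, sgn +1
4πI² = N·(3j₀)²·(3jₘ)² = 7/39
I = -1·√(0.179487/4π) = -0.11951207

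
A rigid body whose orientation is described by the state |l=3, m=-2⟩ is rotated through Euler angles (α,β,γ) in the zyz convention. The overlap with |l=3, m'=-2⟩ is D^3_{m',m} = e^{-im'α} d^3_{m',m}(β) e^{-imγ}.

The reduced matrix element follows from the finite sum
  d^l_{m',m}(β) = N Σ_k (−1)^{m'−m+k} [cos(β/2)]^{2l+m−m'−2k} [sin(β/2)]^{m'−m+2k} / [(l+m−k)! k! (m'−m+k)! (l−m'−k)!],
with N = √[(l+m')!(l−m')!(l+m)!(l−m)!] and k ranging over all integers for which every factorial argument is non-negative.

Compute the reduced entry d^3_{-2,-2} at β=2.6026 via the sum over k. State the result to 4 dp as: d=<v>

d=-0.0230

d^3_{-2,-2}(β=2.6026) via the finite sum:
c=cos(2.602600/2)=0.266246, s=sin(2.602600/2)=0.963905; N=√[1·120·1·120]=120.000000
k: max(0,(-2)−(-2))=0 … min(3+(-2),3−(-2))=1
  k=0: (−1)^0·120.0000/(120)·0.2662^6·0.9639^0 = +0.000356
  k=1: (−1)^1·120.0000/(24)·0.2662^4·0.9639^2 = -0.023344
d^3_{-2,-2}(2.6026) = +0.000356 -0.023344 = -0.022988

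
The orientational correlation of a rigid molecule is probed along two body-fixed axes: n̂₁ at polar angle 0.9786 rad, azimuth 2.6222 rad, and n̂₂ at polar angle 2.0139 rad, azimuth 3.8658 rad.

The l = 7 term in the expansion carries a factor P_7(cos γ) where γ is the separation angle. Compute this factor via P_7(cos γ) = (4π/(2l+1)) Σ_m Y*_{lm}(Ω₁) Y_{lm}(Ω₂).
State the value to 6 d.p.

-0.003478

Addition theorem: P_7(cos γ) = (4π/15) Σ_m Y*_{lm}(Ω₁) Y_{lm}(Ω₂), m = −7…7:
  term(m=-7) = -0.025005-0.021913i   from Y*(Ω₁)=+0.119173-0.064203i, Y(Ω₂)=-0.085847-0.230121i
  term(m=-6) = -0.056827+0.137315i   from Y*(Ω₁)=-0.340633-0.008598i, Y(Ω₂)=+0.156552-0.407070i
  term(m=-5) = +0.134781+0.008798i   from Y*(Ω₁)=+0.376459+0.228036i, Y(Ω₂)=+0.272276-0.141557i
  term(m=-4) = +0.006757+0.025195i   from Y*(Ω₁)=-0.098977-0.178294i, Y(Ω₂)=-0.124104-0.030998i
  term(m=-3) = -0.067855+0.045355i   from Y*(Ω₁)=+0.002936-0.232647i, Y(Ω₂)=-0.198602-0.289161i
  term(m=-2) = +0.005469+0.004195i   from Y*(Ω₁)=-0.164412+0.279316i, Y(Ω₂)=+0.002596-0.021107i
  term(m=-1) = +0.011226-0.033077i   from Y*(Ω₁)=-0.091321+0.052213i, Y(Ω₂)=-0.248720+0.220003i
  term(m=+0) = -0.021243+0.000000i   from Y*(Ω₁)=+0.337186-0.000000i, Y(Ω₂)=-0.062999+0.000000i
  term(m=+1) = +0.011226+0.033077i   from Y*(Ω₁)=+0.091321+0.052213i, Y(Ω₂)=+0.248720+0.220003i
  term(m=+2) = +0.005469-0.004195i   from Y*(Ω₁)=-0.164412-0.279316i, Y(Ω₂)=+0.002596+0.021107i
  term(m=+3) = -0.067855-0.045355i   from Y*(Ω₁)=-0.002936-0.232647i, Y(Ω₂)=+0.198602-0.289161i
  term(m=+4) = +0.006757-0.025195i   from Y*(Ω₁)=-0.098977+0.178294i, Y(Ω₂)=-0.124104+0.030998i
  term(m=+5) = +0.134781-0.008798i   from Y*(Ω₁)=-0.376459+0.228036i, Y(Ω₂)=-0.272276-0.141557i
  term(m=+6) = -0.056827-0.137315i   from Y*(Ω₁)=-0.340633+0.008598i, Y(Ω₂)=+0.156552+0.407070i
  term(m=+7) = -0.025005+0.021913i   from Y*(Ω₁)=-0.119173-0.064203i, Y(Ω₂)=+0.085847-0.230121i
Σ over m = -0.004152-0.000000i; ×(4π/15) → -0.003478-0.000000i. Real part: -0.003478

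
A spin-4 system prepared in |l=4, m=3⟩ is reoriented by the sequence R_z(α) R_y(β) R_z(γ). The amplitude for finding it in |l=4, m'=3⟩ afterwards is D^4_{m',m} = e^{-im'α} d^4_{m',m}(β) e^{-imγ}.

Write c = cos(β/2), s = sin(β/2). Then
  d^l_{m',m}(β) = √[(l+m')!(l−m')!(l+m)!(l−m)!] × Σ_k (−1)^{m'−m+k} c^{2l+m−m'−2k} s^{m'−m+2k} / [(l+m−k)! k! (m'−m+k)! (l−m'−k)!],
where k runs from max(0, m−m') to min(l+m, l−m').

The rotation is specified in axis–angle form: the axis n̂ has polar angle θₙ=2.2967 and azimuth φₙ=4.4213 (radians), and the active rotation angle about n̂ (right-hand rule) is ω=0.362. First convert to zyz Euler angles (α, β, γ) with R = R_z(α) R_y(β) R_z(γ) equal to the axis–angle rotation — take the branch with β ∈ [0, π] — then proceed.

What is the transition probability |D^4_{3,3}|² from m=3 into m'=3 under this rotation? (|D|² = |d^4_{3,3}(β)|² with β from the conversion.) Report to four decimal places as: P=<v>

Axis–angle → zyz. n̂ = (sinθₙcosφₙ, sinθₙsinφₙ, cosθₙ) = (-0.214644, -0.716437, -0.663812), ω = 0.3620.
R = I cosω + sinω [n̂]ₓ + (1−cosω) n̂n̂ᵀ gives
  R = [+0.938176, +0.245052, -0.244489; -0.225119, +0.968456, +0.106837; +0.262957, -0.045193, +0.963748]
β = atan2(√(R₁₃²+R₂₃²), R₃₃) = 0.270084; α = atan2(R₂₃, R₁₃) mod 2π = 2.729617; γ = atan2(R₃₂, −R₃₁) mod 2π = 3.311795
Split into d^4_{3,3}(β=0.2701) × two z-phases.
Half-angle: c=0.990896, s=0.134632. N=√(5040·1·5040·1)=5040.000000
The bounds max(0,m−m')=0 and min(l+m,l−m')=1 give 2 terms
  k=0: (−1)^0·5040.0000/(5040)·0.9909^8·0.1346^0 = +0.929445
  k=1: (−1)^1·5040.0000/(720)·0.9909^6·0.1346^2 = -0.120105
d^4_{3,3}(0.2701) = +0.929445 -0.120105 = +0.809339
|D^4_{3,3}|² = |d^4_{3,3}(β)|² = (+0.809339)² = 0.655030 (the z-rotation phases have unit modulus)

P=0.6550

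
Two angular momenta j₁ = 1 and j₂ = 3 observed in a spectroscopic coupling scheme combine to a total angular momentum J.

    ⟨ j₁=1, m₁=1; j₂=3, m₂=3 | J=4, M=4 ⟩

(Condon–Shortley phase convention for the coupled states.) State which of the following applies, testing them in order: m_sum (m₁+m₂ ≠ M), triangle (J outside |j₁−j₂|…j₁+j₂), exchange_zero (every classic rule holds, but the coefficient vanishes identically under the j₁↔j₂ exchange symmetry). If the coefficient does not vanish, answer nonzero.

m-sum: m₁+m₂ = 1+3 = 4, M = 4  ✓
triangle: |j₁−j₂| = 2 ≤ J = 4 ≤ j₁+j₂ = 4  ✓
exchange: j₁≠j₂ or m₁≠m₂ — the exchange symmetry imposes no constraint here
value check: CG = +1 = +1.000000 ≠ 0

nonzero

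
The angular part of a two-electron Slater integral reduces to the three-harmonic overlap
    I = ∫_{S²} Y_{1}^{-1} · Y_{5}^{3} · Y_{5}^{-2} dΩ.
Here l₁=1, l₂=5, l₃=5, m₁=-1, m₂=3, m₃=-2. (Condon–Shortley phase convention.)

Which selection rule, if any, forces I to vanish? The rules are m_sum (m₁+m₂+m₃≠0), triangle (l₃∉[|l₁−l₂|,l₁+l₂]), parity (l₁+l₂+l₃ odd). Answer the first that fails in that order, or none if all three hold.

parity

m₁+m₂+m₃ = -1 + 3 − 2 = 0  ✓
triangle: |1−5|=4 ≤ l₃=5 ≤ 1+5=6  ✓
parity: l₁+l₂+l₃ = 11 is odd  ✗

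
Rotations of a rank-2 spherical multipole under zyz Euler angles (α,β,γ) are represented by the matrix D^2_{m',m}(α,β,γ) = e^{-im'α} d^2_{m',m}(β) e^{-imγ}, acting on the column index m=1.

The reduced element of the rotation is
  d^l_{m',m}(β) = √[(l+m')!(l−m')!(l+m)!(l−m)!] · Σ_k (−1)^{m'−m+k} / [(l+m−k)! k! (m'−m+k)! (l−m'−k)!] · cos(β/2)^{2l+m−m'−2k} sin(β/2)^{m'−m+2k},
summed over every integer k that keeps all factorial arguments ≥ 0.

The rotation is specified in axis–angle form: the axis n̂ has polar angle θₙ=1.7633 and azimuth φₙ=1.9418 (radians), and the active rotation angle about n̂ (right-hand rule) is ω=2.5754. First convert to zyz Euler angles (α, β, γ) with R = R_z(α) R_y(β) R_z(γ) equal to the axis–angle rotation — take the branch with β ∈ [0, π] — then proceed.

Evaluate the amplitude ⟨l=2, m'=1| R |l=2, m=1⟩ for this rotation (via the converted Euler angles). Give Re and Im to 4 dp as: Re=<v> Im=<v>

Axis–angle → zyz. n̂ = (sinθₙcosφₙ, sinθₙsinφₙ, cosθₙ) = (-0.355854, +0.914749, -0.191317), ω = 2.5754.
R = I cosω + sinω [n̂]ₓ + (1−cosω) n̂n̂ᵀ gives
  R = [-0.610446, -0.497610, +0.616230; -0.702864, +0.699004, -0.131816; -0.365154, -0.513592, -0.776457]
β = atan2(√(R₁₃²+R₂₃²), R₃₃) = 2.459820; α = atan2(R₂₃, R₁₃) mod 2π = 6.072454; γ = atan2(R₃₂, −R₃₁) mod 2π = 5.330447
Split into d^2_{1,1}(β=2.4598) × two z-phases.
c=cos(2.459820/2)=0.334323, s=sin(2.459820/2)=0.942459; N=√[6·1·6·1]=6.000000
Admissible k: 0..1 (factorial args all ≥0)
  k=0: (−1)^0·6.0000/(6)·0.3343^4·0.9425^0 = +0.012493
  k=1: (−1)^1·6.0000/(2)·0.3343^2·0.9425^2 = -0.297836
d^2_{1,1}(2.4598) = +0.012493 -0.297836 = -0.285343
D = (+0.977878+0.209175i)·(-0.285343)·(+0.579453+0.815005i) = -0.113041-0.261997i

Re=-0.1130 Im=-0.2620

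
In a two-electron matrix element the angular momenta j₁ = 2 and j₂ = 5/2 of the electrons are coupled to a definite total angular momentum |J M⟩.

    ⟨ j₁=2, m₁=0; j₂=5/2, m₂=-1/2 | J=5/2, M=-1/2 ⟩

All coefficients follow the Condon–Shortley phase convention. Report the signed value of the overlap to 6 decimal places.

−√(8/35) ≈ -0.478091

triangle: 2!·2!·3!/8! = 24/40320
(j±m)!: 2!·2!·2!·3!·2!·3! = 576
prefactor² = (2J+1)·Δ·N² = 72/35
  k=0: +1/(0!·2!·2!·2!·0!·1!) = 1/8
  k=1: −1/(1!·1!·1!·1!·1!·2!) = -1/2
  k=2: +1/(2!·0!·0!·0!·2!·3!) = 1/24
Σ = -1/3  ⇒  CG² = 72/35·(-1/3)² = 8/35
CG = −√(8/35) = -0.478091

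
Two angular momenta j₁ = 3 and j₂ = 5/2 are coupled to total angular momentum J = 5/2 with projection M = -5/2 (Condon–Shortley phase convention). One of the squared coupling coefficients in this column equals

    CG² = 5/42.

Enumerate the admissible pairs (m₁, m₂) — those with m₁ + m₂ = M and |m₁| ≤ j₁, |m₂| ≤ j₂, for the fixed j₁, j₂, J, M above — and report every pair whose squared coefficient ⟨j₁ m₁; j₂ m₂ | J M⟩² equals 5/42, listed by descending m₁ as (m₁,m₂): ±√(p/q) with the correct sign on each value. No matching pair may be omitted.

Admissible pairs with m₁+m₂ = M = -5/2: (-3,1/2), (-2,-1/2), (-1,-3/2), (0,-5/2)
  (m₁,m₂)=(0,-5/2): CG² = 5/42, CG = +√(5/42)   ← matches the target
  (m₁,m₂)=(-1,-3/2): CG² = 2/7, CG = −√(2/7)
  (m₁,m₂)=(-2,-1/2): CG² = 5/14, CG = +√(5/14)
  (m₁,m₂)=(-3,1/2): CG² = 5/21, CG = −√(5/21)
Pairs with CG² = 5/42: (0,-5/2): +√(5/42)

(0,-5/2): +√(5/42)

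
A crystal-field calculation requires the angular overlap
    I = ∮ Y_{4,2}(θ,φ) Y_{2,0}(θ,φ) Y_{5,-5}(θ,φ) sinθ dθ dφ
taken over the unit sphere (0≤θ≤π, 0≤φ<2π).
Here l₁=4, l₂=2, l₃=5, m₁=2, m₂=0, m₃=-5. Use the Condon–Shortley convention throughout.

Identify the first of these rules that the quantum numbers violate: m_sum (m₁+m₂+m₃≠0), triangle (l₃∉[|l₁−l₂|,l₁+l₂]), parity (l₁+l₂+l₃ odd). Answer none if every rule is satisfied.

m₁+m₂+m₃ = 2 + 0 − 5 = -3  ✗
triangle: |4−2|=2 ≤ l₃=5 ≤ 4+2=6
parity: l₁+l₂+l₃ = 11 is odd

m_sum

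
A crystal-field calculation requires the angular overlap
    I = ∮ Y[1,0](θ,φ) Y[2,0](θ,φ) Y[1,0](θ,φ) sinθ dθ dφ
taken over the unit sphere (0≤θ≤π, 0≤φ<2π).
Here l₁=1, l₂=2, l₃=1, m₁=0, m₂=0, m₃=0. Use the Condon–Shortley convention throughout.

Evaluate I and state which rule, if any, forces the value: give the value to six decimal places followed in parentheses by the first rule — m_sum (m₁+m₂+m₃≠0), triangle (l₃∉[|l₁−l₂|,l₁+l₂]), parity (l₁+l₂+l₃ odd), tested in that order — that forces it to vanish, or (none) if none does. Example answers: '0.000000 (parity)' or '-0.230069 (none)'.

m-sum 0 ✓  L=4 even ✓  1≤1≤3 ✓
Π(2lᵢ+1) = 3×5×3 = 45
triangle coeff Δ(1,2,1) = 1/30
Σ_t [1,1]: t=1:−1/1 = -1/1
(3j)²=2/15 [(1 2 1; 0 0 0)], sign=+1
(m-triple is (0,0,0) — same symbol as above.)
⇒ 4πI² = 4/5
I = (+1)√(4/5/(4π)) = 0.25231325
No selection rule forces the value: the integral is nonzero (none).

0.252313 (none)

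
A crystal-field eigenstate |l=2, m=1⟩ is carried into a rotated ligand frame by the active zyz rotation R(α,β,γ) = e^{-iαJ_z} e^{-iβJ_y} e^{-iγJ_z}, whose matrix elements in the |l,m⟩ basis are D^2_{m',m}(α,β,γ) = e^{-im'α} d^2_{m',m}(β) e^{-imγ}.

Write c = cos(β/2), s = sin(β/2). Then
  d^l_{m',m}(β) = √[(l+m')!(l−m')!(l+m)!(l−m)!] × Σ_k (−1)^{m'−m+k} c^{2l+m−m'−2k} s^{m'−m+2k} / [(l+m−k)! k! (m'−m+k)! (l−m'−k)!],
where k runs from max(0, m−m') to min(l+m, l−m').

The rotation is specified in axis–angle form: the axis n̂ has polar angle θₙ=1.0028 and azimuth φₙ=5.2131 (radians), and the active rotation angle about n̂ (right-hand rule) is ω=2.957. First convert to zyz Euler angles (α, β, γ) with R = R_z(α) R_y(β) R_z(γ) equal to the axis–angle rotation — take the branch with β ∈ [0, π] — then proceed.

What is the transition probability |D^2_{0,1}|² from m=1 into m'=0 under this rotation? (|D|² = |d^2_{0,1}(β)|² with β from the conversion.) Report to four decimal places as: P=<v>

Axis–angle → zyz. n̂ = (sinθₙcosφₙ, sinθₙsinφₙ, cosθₙ) = (+0.404672, -0.739497, +0.537944), ω = 2.9570.
R = I cosω + sinω [n̂]ₓ + (1−cosω) n̂n̂ᵀ gives
  R = [-0.658274, -0.692162, +0.295952; -0.494687, +0.101411, -0.863134; +0.567416, -0.714582, -0.409160]
β = atan2(√(R₁₃²+R₂₃²), R₃₃) = 1.992329; α = atan2(R₂₃, R₁₃) mod 2π = 5.042707; γ = atan2(R₃₂, −R₃₁) mod 2π = 4.041285
D^2_{0,1}(5.0427,1.9923,4.0413) = e^{-i·0·5.0427}·d^2_{0,1}(1.9923)·e^{-i·1·4.0413}. Compute d first:
c=cos(1.992329/2)=0.543526, s=sin(1.992329/2)=0.839393; N=√[2·2·6·1]=4.898979
Admissible k: 1..2 (factorial args all ≥0)
  k=1: (−1)^0·4.8990/(2)·0.5435^3·0.8394^1 = +0.330142
  k=2: (−1)^1·4.8990/(2)·0.5435^1·0.8394^3 = -0.787392
d^2_{0,1}(1.9923) = +0.330142 -0.787392 = -0.457250
|D^2_{0,1}|² = |d^2_{0,1}(β)|² = (-0.457250)² = 0.209078 (the z-rotation phases have unit modulus)

P=0.2091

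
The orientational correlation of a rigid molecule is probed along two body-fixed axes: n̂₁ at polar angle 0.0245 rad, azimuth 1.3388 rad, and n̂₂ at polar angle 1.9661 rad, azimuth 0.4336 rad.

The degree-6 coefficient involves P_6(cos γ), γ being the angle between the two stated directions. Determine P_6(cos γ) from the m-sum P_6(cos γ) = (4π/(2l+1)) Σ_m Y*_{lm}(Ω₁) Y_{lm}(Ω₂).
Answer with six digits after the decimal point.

Expand P_6 via completeness: Σ_{m} conj(Y_{6,m}) at Ω₁ times Y_{6,m} at Ω₂ —
  m=-6: (-0.000000+0.000000i) × (-0.255997-0.153450i) = +0.000000-0.000000i  (running Σ = +0.000000-0.000000i)
  m=-5: (+0.000000+0.000000i) × (+0.242601+0.356745i) = +0.000000+0.000000i  (running Σ = +0.000000+0.000000i)
  m=-4: (+0.000001-0.000001i) × (-0.026608-0.161186i) = -0.000000-0.000000i  (running Σ = -0.000000-0.000000i)
  m=-3: (-0.000049-0.000059i) × (+0.071984-0.260102i) = -0.000019+0.000009i  (running Σ = -0.000019+0.000008i)
  m=-2: (-0.002792+0.001397i) × (-0.169340+0.199586i) = +0.000194-0.000794i  (running Σ = +0.000175-0.000785i)
  m=-1: (+0.018508+0.078340i) × (-0.169653+0.078547i) = -0.009293-0.011837i  (running Σ = -0.009118-0.012622i)
  m=0: (+1.010707-0.000000i) × (+0.279512+0.000000i) = +0.282505+0.000000i  (running Σ = +0.273386-0.012622i)
  m=1: (-0.018508+0.078340i) × (+0.169653+0.078547i) = -0.009293+0.011837i  (running Σ = +0.264093-0.000785i)
  m=2: (-0.002792-0.001397i) × (-0.169340-0.199586i) = +0.000194+0.000794i  (running Σ = +0.264287+0.000008i)
  m=3: (+0.000049-0.000059i) × (-0.071984-0.260102i) = -0.000019-0.000009i  (running Σ = +0.264268-0.000000i)
  m=4: (+0.000001+0.000001i) × (-0.026608+0.161186i) = -0.000000+0.000000i  (running Σ = +0.264268+0.000000i)
  m=5: (-0.000000+0.000000i) × (-0.242601+0.356745i) = +0.000000-0.000000i  (running Σ = +0.264268-0.000000i)
  m=6: (-0.000000-0.000000i) × (-0.255997+0.153450i) = +0.000000+0.000000i  (running Σ = +0.264268-0.000000i)
Total Σ_m = +0.264268-0.000000i. Multiply by 0.966644: +0.255453-0.000000i. P_6(cos γ) = 0.255453

0.255453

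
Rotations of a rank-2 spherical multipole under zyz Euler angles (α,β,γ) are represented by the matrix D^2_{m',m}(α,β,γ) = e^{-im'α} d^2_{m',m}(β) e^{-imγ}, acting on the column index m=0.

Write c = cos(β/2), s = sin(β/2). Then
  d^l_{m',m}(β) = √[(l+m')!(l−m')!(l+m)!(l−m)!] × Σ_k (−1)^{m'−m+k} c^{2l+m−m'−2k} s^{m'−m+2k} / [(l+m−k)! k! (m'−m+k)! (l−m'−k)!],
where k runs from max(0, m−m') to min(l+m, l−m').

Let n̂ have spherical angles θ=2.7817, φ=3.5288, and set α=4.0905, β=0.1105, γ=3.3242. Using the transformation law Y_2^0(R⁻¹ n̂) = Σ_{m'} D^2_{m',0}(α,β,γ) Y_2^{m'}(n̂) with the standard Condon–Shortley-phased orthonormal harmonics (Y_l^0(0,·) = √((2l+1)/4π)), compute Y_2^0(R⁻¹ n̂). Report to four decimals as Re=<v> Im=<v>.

Need the full column D^2_{m',0} for m'=−2..2 at α=4.0905, β=0.1105, γ=3.3242.
cos(β/2)=0.998474, sin(β/2)=0.055222
d^2_{-2,0}: single k=2 term ⇒ +0.007447;  D = -0.002392+0.007052i
d^2_{-1,0}: k∈[1..2] ⇒ +0.134647 -0.000412 = +0.134235;  D = -0.078202-0.109104i
d^2_{0,0}: k∈[0..2] ⇒ +0.993910 -0.012161 +0.000009 = +0.981759;  D = +0.981759+0.000000i
d^2_{1,0}: k∈[0..1] ⇒ -0.134647 +0.000412 = -0.134235;  D = +0.078202-0.109104i
d^2_{2,0}: single k=0 term ⇒ +0.007447;  D = -0.002392-0.007052i
Y_2^{m'}(θ=2.7817,φ=3.5288) and Σ D·Y over m':
  (-0.0024+0.0071i)·(+0.0342-0.0335i)  (-0.0782-0.1091i)·(+0.2358-0.0962i)  (+0.9818+0.0000i)·(+0.5134+0.0000i)  (+0.0782-0.1091i)·(-0.2358-0.0962i)  (-0.0024-0.0071i)·(+0.0342+0.0335i)
Y_2^0(R⁻¹ n̂) = +0.446516-0.000000i

Re=0.4465 Im=0.0000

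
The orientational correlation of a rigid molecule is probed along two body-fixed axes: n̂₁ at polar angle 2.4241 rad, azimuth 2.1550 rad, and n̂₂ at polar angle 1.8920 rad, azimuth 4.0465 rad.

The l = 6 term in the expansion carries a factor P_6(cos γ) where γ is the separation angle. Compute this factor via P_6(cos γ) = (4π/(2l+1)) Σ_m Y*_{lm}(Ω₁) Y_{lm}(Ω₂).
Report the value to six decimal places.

-0.301413

Addition theorem: P_6(cos γ) = (4π/13) Σ_m Y*_{lm}(Ω₁) Y_{lm}(Ω₂), m = −6…6:
  term(m=-6) = 0.00476 + 0.01291j   from Y*(Ω₁)=0.03648 + 0.01388j, Y(Ω₂)=0.23169 + 0.26574j
  term(m=-5) = -0.06292 + 0.00206j   from Y*(Ω₁)=0.03390 + 0.15118j, Y(Ω₂)=-0.07589 + 0.39920j
  term(m=-4) = 0.00277 - 0.00935j   from Y*(Ω₁)=-0.24244 + 0.25202j, Y(Ω₂)=-0.02475 + 0.01282j
  term(m=-3) = -0.12419 - 0.08656j   from Y*(Ω₁)=-0.44518 - 0.08184j, Y(Ω₂)=0.30442 + 0.13846j
  term(m=-2) = 0.02185 - 0.01632j   from Y*(Ω₁)=-0.07812 - 0.18354j, Y(Ω₂)=0.03237 + 0.13284j
  term(m=-1) = 0.02591 + 0.07799j   from Y*(Ω₁)=-0.15710 + 0.23760j, Y(Ω₂)=0.17822 - 0.22687j
  term(m=+0) = -0.04816 + 0.00000j   from Y*(Ω₁)=-0.29540 + 0.00000j, Y(Ω₂)=0.16305 + 0.00000j
  term(m=+1) = 0.02591 - 0.07799j   from Y*(Ω₁)=0.15710 + 0.23760j, Y(Ω₂)=-0.17822 - 0.22687j
  term(m=+2) = 0.02185 + 0.01632j   from Y*(Ω₁)=-0.07812 + 0.18354j, Y(Ω₂)=0.03237 - 0.13284j
  term(m=+3) = -0.12419 + 0.08656j   from Y*(Ω₁)=0.44518 - 0.08184j, Y(Ω₂)=-0.30442 + 0.13846j
  term(m=+4) = 0.00277 + 0.00935j   from Y*(Ω₁)=-0.24244 - 0.25202j, Y(Ω₂)=-0.02475 - 0.01282j
  term(m=+5) = -0.06292 - 0.00206j   from Y*(Ω₁)=-0.03390 + 0.15118j, Y(Ω₂)=0.07589 + 0.39920j
  term(m=+6) = 0.00476 - 0.01291j   from Y*(Ω₁)=0.03648 - 0.01388j, Y(Ω₂)=0.23169 - 0.26574j
Total Σ_m = -0.31181 + 0.00000j. Multiply by 0.966644: -0.30141 + 0.00000j. P_6(cos γ) = -0.301413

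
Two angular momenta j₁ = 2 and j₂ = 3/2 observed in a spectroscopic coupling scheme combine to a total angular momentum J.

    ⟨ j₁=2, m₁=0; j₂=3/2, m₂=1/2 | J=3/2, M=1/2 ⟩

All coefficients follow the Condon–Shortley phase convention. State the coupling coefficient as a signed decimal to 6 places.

-0.447214

j₁+j₂−J=2  J+j₁−j₂=2  J−j₁+j₂=1  j₁+j₂+J+1=6
(j₁±m₁, j₂±m₂, J±M) = (2,2,2,1,2,1)
P² = 16/45
sum k=1..2:
  [1] −1/1 = -1
  [2] +1/4 = 1/4
S = -3/4
C² = P²·S² = 1/5 ; C = -0.447214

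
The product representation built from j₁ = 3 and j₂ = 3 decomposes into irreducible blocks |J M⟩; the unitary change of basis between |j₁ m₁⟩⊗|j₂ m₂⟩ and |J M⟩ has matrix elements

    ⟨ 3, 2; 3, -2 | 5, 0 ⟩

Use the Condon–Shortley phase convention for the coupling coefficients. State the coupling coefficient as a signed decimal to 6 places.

+0.436436  (= +√(4/21))

√[11·1!5!5!/12! · 5!1!1!5!5!5!] = √(480000/7)
  +(−1)^0/∏(0,1,1,1,4,4)! = 1/576  (running 1/576)
  +(−1)^1/∏(1,0,0,0,5,5)! = -1/14400  (running 1/600)
⟨..|..⟩ = √(480000/7)·(1/600) = +0.436436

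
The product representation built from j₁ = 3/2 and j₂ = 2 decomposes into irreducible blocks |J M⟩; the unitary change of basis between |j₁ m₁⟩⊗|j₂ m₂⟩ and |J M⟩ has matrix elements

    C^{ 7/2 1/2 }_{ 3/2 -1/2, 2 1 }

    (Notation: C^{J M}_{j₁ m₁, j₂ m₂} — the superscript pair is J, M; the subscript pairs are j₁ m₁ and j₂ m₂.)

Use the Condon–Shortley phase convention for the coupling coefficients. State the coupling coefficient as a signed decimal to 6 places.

+√(12/35) ≈ +0.585540

triangle: 0!*3!*4!/8! = 144/40320
(j±m)!: 1!*2!*3!*1!*4!*3! = 1728
prefactor² = (2J+1)*Δ*N² = 1728/35
  k=0: +1/(0!*0!*2!*3!*1!*1!) = 1/12
Σ = 1/12  ⇒  CG² = 1728/35*(1/12)² = 12/35
CG = +√(12/35) = +0.585540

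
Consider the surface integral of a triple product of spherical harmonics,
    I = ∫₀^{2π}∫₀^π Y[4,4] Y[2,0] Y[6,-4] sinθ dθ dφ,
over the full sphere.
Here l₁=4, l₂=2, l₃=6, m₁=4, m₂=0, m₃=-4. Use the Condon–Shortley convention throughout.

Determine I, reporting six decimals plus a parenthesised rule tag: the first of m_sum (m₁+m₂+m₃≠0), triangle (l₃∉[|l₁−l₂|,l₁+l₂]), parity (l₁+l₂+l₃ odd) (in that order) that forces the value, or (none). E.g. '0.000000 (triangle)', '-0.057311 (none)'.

0.106690 (none)

m-sum 0 ✓  L=12 even ✓  2≤6≤6 ✓
Π(2lᵢ+1) = 9×5×13 = 585
triangle coeff Δ(4,2,6) = 1/6435
Σ_t [0,0]: t=0:+1/2304 = 1/2304
(3j)²=5/143 [(4 2 6; 0 0 0)], sign=+1
Σ_t [0,0]: t=0:+1/161280 = 1/161280
(3j)²=1/143 [(4 2 6; 4 0 -4)], sign=+1
⇒ 4πI² = 225/1573
I = (+1)√(225/1573/(4π)) = 0.10668957
No selection rule forces the value: the integral is nonzero (none).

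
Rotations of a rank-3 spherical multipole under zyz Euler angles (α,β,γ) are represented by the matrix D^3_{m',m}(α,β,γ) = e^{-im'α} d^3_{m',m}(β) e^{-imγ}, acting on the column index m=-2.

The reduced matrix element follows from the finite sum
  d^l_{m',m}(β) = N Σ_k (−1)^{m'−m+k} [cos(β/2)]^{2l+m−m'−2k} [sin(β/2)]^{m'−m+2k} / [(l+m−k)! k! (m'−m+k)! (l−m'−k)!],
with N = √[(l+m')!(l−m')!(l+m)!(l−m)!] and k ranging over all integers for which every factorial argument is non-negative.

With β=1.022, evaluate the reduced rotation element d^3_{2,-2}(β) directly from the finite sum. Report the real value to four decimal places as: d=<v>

d=0.2039

d^3_{2,-2}(β=1.0220) via the finite sum:
Half-angle: c=0.872256, s=0.489050. N=√(120·1·1·120)=120.000000
k∈{0,1} keeps every argument non-negative
  k=0: (−1)^4·120.0000/(24)·0.8723^2·0.4890^4 = +0.217606
  k=1: (−1)^5·120.0000/(120)·0.8723^0·0.4890^6 = -0.013681
d^3_{2,-2}(1.0220) = +0.217606 -0.013681 = +0.203925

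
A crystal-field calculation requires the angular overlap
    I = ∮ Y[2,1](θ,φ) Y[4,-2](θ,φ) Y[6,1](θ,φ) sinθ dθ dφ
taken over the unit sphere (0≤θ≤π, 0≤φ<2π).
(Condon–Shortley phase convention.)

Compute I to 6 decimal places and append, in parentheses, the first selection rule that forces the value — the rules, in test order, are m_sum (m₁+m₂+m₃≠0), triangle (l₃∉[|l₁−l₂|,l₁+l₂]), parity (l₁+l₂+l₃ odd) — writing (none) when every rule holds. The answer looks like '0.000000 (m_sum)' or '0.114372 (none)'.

-0.133065 (none)

m-sum 0 ✓  L=12 even ✓  2≤6≤6 ✓
Π(2lᵢ+1) = 5×9×13 = 585
triangle coeff Δ(2,4,6) = 1/6435
Σ_t [0,0]: t=0:+1/2304 = 1/2304
(3j)²=5/143 [(2 4 6; 0 0 0)], sign=+1
Σ_t [0,0]: t=0:+1/8640 = 1/8640
(3j)²=14/1287 [(2 4 6; 1 -2 1)], sign=-1
⇒ 4πI² = 350/1573
I = (-1)√(350/1573/(4π)) = -0.13306527
No selection rule forces the value: the integral is nonzero (none).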